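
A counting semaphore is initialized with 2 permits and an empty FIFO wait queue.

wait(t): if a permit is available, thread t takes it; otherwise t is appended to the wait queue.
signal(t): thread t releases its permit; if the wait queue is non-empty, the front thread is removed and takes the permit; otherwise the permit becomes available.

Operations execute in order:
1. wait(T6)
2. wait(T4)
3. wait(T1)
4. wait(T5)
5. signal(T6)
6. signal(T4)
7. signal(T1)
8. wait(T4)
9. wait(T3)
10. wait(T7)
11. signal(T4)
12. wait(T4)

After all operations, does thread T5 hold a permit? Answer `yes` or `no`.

Step 1: wait(T6) -> count=1 queue=[] holders={T6}
Step 2: wait(T4) -> count=0 queue=[] holders={T4,T6}
Step 3: wait(T1) -> count=0 queue=[T1] holders={T4,T6}
Step 4: wait(T5) -> count=0 queue=[T1,T5] holders={T4,T6}
Step 5: signal(T6) -> count=0 queue=[T5] holders={T1,T4}
Step 6: signal(T4) -> count=0 queue=[] holders={T1,T5}
Step 7: signal(T1) -> count=1 queue=[] holders={T5}
Step 8: wait(T4) -> count=0 queue=[] holders={T4,T5}
Step 9: wait(T3) -> count=0 queue=[T3] holders={T4,T5}
Step 10: wait(T7) -> count=0 queue=[T3,T7] holders={T4,T5}
Step 11: signal(T4) -> count=0 queue=[T7] holders={T3,T5}
Step 12: wait(T4) -> count=0 queue=[T7,T4] holders={T3,T5}
Final holders: {T3,T5} -> T5 in holders

Answer: yes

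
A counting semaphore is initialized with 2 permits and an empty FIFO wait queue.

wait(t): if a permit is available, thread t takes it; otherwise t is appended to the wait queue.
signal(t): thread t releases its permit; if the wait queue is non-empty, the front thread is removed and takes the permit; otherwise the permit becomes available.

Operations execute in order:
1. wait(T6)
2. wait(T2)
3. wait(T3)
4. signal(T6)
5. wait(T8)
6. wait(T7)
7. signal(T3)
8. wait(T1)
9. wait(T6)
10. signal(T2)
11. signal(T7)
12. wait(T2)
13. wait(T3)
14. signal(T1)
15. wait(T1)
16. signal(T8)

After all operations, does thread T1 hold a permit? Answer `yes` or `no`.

Answer: no

Derivation:
Step 1: wait(T6) -> count=1 queue=[] holders={T6}
Step 2: wait(T2) -> count=0 queue=[] holders={T2,T6}
Step 3: wait(T3) -> count=0 queue=[T3] holders={T2,T6}
Step 4: signal(T6) -> count=0 queue=[] holders={T2,T3}
Step 5: wait(T8) -> count=0 queue=[T8] holders={T2,T3}
Step 6: wait(T7) -> count=0 queue=[T8,T7] holders={T2,T3}
Step 7: signal(T3) -> count=0 queue=[T7] holders={T2,T8}
Step 8: wait(T1) -> count=0 queue=[T7,T1] holders={T2,T8}
Step 9: wait(T6) -> count=0 queue=[T7,T1,T6] holders={T2,T8}
Step 10: signal(T2) -> count=0 queue=[T1,T6] holders={T7,T8}
Step 11: signal(T7) -> count=0 queue=[T6] holders={T1,T8}
Step 12: wait(T2) -> count=0 queue=[T6,T2] holders={T1,T8}
Step 13: wait(T3) -> count=0 queue=[T6,T2,T3] holders={T1,T8}
Step 14: signal(T1) -> count=0 queue=[T2,T3] holders={T6,T8}
Step 15: wait(T1) -> count=0 queue=[T2,T3,T1] holders={T6,T8}
Step 16: signal(T8) -> count=0 queue=[T3,T1] holders={T2,T6}
Final holders: {T2,T6} -> T1 not in holders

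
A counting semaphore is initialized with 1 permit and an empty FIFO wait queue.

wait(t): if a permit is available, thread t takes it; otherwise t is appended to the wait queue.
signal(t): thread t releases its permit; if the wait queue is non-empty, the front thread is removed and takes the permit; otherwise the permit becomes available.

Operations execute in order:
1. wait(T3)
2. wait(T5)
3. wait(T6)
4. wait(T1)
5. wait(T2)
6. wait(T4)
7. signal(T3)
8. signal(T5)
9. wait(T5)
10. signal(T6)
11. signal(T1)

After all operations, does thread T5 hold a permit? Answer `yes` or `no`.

Step 1: wait(T3) -> count=0 queue=[] holders={T3}
Step 2: wait(T5) -> count=0 queue=[T5] holders={T3}
Step 3: wait(T6) -> count=0 queue=[T5,T6] holders={T3}
Step 4: wait(T1) -> count=0 queue=[T5,T6,T1] holders={T3}
Step 5: wait(T2) -> count=0 queue=[T5,T6,T1,T2] holders={T3}
Step 6: wait(T4) -> count=0 queue=[T5,T6,T1,T2,T4] holders={T3}
Step 7: signal(T3) -> count=0 queue=[T6,T1,T2,T4] holders={T5}
Step 8: signal(T5) -> count=0 queue=[T1,T2,T4] holders={T6}
Step 9: wait(T5) -> count=0 queue=[T1,T2,T4,T5] holders={T6}
Step 10: signal(T6) -> count=0 queue=[T2,T4,T5] holders={T1}
Step 11: signal(T1) -> count=0 queue=[T4,T5] holders={T2}
Final holders: {T2} -> T5 not in holders

Answer: no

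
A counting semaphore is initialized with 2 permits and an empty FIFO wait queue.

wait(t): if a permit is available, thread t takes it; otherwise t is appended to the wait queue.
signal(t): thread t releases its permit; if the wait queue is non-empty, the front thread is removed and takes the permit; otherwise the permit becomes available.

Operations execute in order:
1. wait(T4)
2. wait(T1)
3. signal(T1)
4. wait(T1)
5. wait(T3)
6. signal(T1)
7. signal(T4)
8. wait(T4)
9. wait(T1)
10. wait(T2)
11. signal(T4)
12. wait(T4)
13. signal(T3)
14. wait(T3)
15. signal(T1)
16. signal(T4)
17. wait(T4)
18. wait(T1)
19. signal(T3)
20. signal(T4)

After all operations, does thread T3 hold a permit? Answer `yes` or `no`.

Step 1: wait(T4) -> count=1 queue=[] holders={T4}
Step 2: wait(T1) -> count=0 queue=[] holders={T1,T4}
Step 3: signal(T1) -> count=1 queue=[] holders={T4}
Step 4: wait(T1) -> count=0 queue=[] holders={T1,T4}
Step 5: wait(T3) -> count=0 queue=[T3] holders={T1,T4}
Step 6: signal(T1) -> count=0 queue=[] holders={T3,T4}
Step 7: signal(T4) -> count=1 queue=[] holders={T3}
Step 8: wait(T4) -> count=0 queue=[] holders={T3,T4}
Step 9: wait(T1) -> count=0 queue=[T1] holders={T3,T4}
Step 10: wait(T2) -> count=0 queue=[T1,T2] holders={T3,T4}
Step 11: signal(T4) -> count=0 queue=[T2] holders={T1,T3}
Step 12: wait(T4) -> count=0 queue=[T2,T4] holders={T1,T3}
Step 13: signal(T3) -> count=0 queue=[T4] holders={T1,T2}
Step 14: wait(T3) -> count=0 queue=[T4,T3] holders={T1,T2}
Step 15: signal(T1) -> count=0 queue=[T3] holders={T2,T4}
Step 16: signal(T4) -> count=0 queue=[] holders={T2,T3}
Step 17: wait(T4) -> count=0 queue=[T4] holders={T2,T3}
Step 18: wait(T1) -> count=0 queue=[T4,T1] holders={T2,T3}
Step 19: signal(T3) -> count=0 queue=[T1] holders={T2,T4}
Step 20: signal(T4) -> count=0 queue=[] holders={T1,T2}
Final holders: {T1,T2} -> T3 not in holders

Answer: no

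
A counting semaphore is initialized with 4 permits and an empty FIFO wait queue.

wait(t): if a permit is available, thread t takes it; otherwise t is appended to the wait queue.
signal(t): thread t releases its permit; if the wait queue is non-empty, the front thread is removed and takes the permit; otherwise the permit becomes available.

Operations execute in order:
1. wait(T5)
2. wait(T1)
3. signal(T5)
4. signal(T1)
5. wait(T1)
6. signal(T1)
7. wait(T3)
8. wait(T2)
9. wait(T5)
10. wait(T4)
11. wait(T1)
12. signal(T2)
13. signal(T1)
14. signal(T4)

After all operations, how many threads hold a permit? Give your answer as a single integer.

Answer: 2

Derivation:
Step 1: wait(T5) -> count=3 queue=[] holders={T5}
Step 2: wait(T1) -> count=2 queue=[] holders={T1,T5}
Step 3: signal(T5) -> count=3 queue=[] holders={T1}
Step 4: signal(T1) -> count=4 queue=[] holders={none}
Step 5: wait(T1) -> count=3 queue=[] holders={T1}
Step 6: signal(T1) -> count=4 queue=[] holders={none}
Step 7: wait(T3) -> count=3 queue=[] holders={T3}
Step 8: wait(T2) -> count=2 queue=[] holders={T2,T3}
Step 9: wait(T5) -> count=1 queue=[] holders={T2,T3,T5}
Step 10: wait(T4) -> count=0 queue=[] holders={T2,T3,T4,T5}
Step 11: wait(T1) -> count=0 queue=[T1] holders={T2,T3,T4,T5}
Step 12: signal(T2) -> count=0 queue=[] holders={T1,T3,T4,T5}
Step 13: signal(T1) -> count=1 queue=[] holders={T3,T4,T5}
Step 14: signal(T4) -> count=2 queue=[] holders={T3,T5}
Final holders: {T3,T5} -> 2 thread(s)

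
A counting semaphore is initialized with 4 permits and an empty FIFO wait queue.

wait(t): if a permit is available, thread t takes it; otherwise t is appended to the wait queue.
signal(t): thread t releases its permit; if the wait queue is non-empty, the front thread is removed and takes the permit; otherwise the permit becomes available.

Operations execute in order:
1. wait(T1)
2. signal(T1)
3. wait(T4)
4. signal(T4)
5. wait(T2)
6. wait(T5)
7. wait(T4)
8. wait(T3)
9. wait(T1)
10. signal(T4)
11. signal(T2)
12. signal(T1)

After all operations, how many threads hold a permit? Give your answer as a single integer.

Answer: 2

Derivation:
Step 1: wait(T1) -> count=3 queue=[] holders={T1}
Step 2: signal(T1) -> count=4 queue=[] holders={none}
Step 3: wait(T4) -> count=3 queue=[] holders={T4}
Step 4: signal(T4) -> count=4 queue=[] holders={none}
Step 5: wait(T2) -> count=3 queue=[] holders={T2}
Step 6: wait(T5) -> count=2 queue=[] holders={T2,T5}
Step 7: wait(T4) -> count=1 queue=[] holders={T2,T4,T5}
Step 8: wait(T3) -> count=0 queue=[] holders={T2,T3,T4,T5}
Step 9: wait(T1) -> count=0 queue=[T1] holders={T2,T3,T4,T5}
Step 10: signal(T4) -> count=0 queue=[] holders={T1,T2,T3,T5}
Step 11: signal(T2) -> count=1 queue=[] holders={T1,T3,T5}
Step 12: signal(T1) -> count=2 queue=[] holders={T3,T5}
Final holders: {T3,T5} -> 2 thread(s)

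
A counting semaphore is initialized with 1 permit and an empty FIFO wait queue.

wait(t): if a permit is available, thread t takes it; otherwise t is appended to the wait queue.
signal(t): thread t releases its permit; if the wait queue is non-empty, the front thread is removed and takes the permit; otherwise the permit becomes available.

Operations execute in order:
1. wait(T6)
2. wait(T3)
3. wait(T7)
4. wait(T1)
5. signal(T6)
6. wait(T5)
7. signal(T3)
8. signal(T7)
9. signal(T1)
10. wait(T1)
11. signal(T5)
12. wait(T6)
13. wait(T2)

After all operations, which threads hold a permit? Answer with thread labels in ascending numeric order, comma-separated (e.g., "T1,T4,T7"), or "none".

Step 1: wait(T6) -> count=0 queue=[] holders={T6}
Step 2: wait(T3) -> count=0 queue=[T3] holders={T6}
Step 3: wait(T7) -> count=0 queue=[T3,T7] holders={T6}
Step 4: wait(T1) -> count=0 queue=[T3,T7,T1] holders={T6}
Step 5: signal(T6) -> count=0 queue=[T7,T1] holders={T3}
Step 6: wait(T5) -> count=0 queue=[T7,T1,T5] holders={T3}
Step 7: signal(T3) -> count=0 queue=[T1,T5] holders={T7}
Step 8: signal(T7) -> count=0 queue=[T5] holders={T1}
Step 9: signal(T1) -> count=0 queue=[] holders={T5}
Step 10: wait(T1) -> count=0 queue=[T1] holders={T5}
Step 11: signal(T5) -> count=0 queue=[] holders={T1}
Step 12: wait(T6) -> count=0 queue=[T6] holders={T1}
Step 13: wait(T2) -> count=0 queue=[T6,T2] holders={T1}
Final holders: T1

Answer: T1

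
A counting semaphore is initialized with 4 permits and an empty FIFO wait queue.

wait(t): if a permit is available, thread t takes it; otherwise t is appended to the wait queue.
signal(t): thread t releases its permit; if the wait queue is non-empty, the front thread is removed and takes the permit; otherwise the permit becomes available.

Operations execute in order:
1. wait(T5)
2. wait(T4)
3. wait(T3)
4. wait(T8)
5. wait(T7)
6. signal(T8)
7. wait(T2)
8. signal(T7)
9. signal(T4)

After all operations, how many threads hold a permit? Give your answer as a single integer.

Step 1: wait(T5) -> count=3 queue=[] holders={T5}
Step 2: wait(T4) -> count=2 queue=[] holders={T4,T5}
Step 3: wait(T3) -> count=1 queue=[] holders={T3,T4,T5}
Step 4: wait(T8) -> count=0 queue=[] holders={T3,T4,T5,T8}
Step 5: wait(T7) -> count=0 queue=[T7] holders={T3,T4,T5,T8}
Step 6: signal(T8) -> count=0 queue=[] holders={T3,T4,T5,T7}
Step 7: wait(T2) -> count=0 queue=[T2] holders={T3,T4,T5,T7}
Step 8: signal(T7) -> count=0 queue=[] holders={T2,T3,T4,T5}
Step 9: signal(T4) -> count=1 queue=[] holders={T2,T3,T5}
Final holders: {T2,T3,T5} -> 3 thread(s)

Answer: 3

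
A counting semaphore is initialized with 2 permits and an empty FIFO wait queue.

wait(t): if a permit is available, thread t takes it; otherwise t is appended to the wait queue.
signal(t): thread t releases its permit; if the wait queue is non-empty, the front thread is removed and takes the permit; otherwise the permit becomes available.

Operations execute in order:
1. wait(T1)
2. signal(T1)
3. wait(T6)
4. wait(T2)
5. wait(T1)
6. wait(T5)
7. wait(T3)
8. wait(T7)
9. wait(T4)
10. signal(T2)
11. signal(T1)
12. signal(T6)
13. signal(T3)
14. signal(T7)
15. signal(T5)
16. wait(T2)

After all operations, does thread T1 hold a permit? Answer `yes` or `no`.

Step 1: wait(T1) -> count=1 queue=[] holders={T1}
Step 2: signal(T1) -> count=2 queue=[] holders={none}
Step 3: wait(T6) -> count=1 queue=[] holders={T6}
Step 4: wait(T2) -> count=0 queue=[] holders={T2,T6}
Step 5: wait(T1) -> count=0 queue=[T1] holders={T2,T6}
Step 6: wait(T5) -> count=0 queue=[T1,T5] holders={T2,T6}
Step 7: wait(T3) -> count=0 queue=[T1,T5,T3] holders={T2,T6}
Step 8: wait(T7) -> count=0 queue=[T1,T5,T3,T7] holders={T2,T6}
Step 9: wait(T4) -> count=0 queue=[T1,T5,T3,T7,T4] holders={T2,T6}
Step 10: signal(T2) -> count=0 queue=[T5,T3,T7,T4] holders={T1,T6}
Step 11: signal(T1) -> count=0 queue=[T3,T7,T4] holders={T5,T6}
Step 12: signal(T6) -> count=0 queue=[T7,T4] holders={T3,T5}
Step 13: signal(T3) -> count=0 queue=[T4] holders={T5,T7}
Step 14: signal(T7) -> count=0 queue=[] holders={T4,T5}
Step 15: signal(T5) -> count=1 queue=[] holders={T4}
Step 16: wait(T2) -> count=0 queue=[] holders={T2,T4}
Final holders: {T2,T4} -> T1 not in holders

Answer: no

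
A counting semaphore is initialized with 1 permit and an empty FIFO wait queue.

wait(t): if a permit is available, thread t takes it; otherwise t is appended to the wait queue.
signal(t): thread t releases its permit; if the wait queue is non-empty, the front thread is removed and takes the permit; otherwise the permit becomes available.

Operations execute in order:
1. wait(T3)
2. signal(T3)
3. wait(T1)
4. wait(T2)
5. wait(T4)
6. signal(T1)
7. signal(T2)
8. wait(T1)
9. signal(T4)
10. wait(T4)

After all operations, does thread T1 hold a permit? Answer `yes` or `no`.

Step 1: wait(T3) -> count=0 queue=[] holders={T3}
Step 2: signal(T3) -> count=1 queue=[] holders={none}
Step 3: wait(T1) -> count=0 queue=[] holders={T1}
Step 4: wait(T2) -> count=0 queue=[T2] holders={T1}
Step 5: wait(T4) -> count=0 queue=[T2,T4] holders={T1}
Step 6: signal(T1) -> count=0 queue=[T4] holders={T2}
Step 7: signal(T2) -> count=0 queue=[] holders={T4}
Step 8: wait(T1) -> count=0 queue=[T1] holders={T4}
Step 9: signal(T4) -> count=0 queue=[] holders={T1}
Step 10: wait(T4) -> count=0 queue=[T4] holders={T1}
Final holders: {T1} -> T1 in holders

Answer: yes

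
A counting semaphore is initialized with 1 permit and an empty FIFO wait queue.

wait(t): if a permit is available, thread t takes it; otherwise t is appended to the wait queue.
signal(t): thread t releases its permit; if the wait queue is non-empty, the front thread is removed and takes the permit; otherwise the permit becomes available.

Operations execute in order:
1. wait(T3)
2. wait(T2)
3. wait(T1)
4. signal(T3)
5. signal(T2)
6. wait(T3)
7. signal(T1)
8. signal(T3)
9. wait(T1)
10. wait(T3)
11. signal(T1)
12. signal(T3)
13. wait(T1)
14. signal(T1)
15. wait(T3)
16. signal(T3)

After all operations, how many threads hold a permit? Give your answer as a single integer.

Answer: 0

Derivation:
Step 1: wait(T3) -> count=0 queue=[] holders={T3}
Step 2: wait(T2) -> count=0 queue=[T2] holders={T3}
Step 3: wait(T1) -> count=0 queue=[T2,T1] holders={T3}
Step 4: signal(T3) -> count=0 queue=[T1] holders={T2}
Step 5: signal(T2) -> count=0 queue=[] holders={T1}
Step 6: wait(T3) -> count=0 queue=[T3] holders={T1}
Step 7: signal(T1) -> count=0 queue=[] holders={T3}
Step 8: signal(T3) -> count=1 queue=[] holders={none}
Step 9: wait(T1) -> count=0 queue=[] holders={T1}
Step 10: wait(T3) -> count=0 queue=[T3] holders={T1}
Step 11: signal(T1) -> count=0 queue=[] holders={T3}
Step 12: signal(T3) -> count=1 queue=[] holders={none}
Step 13: wait(T1) -> count=0 queue=[] holders={T1}
Step 14: signal(T1) -> count=1 queue=[] holders={none}
Step 15: wait(T3) -> count=0 queue=[] holders={T3}
Step 16: signal(T3) -> count=1 queue=[] holders={none}
Final holders: {none} -> 0 thread(s)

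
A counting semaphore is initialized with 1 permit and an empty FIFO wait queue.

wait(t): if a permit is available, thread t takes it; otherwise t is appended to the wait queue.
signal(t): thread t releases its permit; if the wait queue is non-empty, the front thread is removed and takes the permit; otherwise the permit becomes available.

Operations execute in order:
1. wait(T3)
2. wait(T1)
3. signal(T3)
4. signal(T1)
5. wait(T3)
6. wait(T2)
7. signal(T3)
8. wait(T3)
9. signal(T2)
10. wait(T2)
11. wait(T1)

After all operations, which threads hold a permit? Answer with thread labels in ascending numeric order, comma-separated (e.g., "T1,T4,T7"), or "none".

Answer: T3

Derivation:
Step 1: wait(T3) -> count=0 queue=[] holders={T3}
Step 2: wait(T1) -> count=0 queue=[T1] holders={T3}
Step 3: signal(T3) -> count=0 queue=[] holders={T1}
Step 4: signal(T1) -> count=1 queue=[] holders={none}
Step 5: wait(T3) -> count=0 queue=[] holders={T3}
Step 6: wait(T2) -> count=0 queue=[T2] holders={T3}
Step 7: signal(T3) -> count=0 queue=[] holders={T2}
Step 8: wait(T3) -> count=0 queue=[T3] holders={T2}
Step 9: signal(T2) -> count=0 queue=[] holders={T3}
Step 10: wait(T2) -> count=0 queue=[T2] holders={T3}
Step 11: wait(T1) -> count=0 queue=[T2,T1] holders={T3}
Final holders: T3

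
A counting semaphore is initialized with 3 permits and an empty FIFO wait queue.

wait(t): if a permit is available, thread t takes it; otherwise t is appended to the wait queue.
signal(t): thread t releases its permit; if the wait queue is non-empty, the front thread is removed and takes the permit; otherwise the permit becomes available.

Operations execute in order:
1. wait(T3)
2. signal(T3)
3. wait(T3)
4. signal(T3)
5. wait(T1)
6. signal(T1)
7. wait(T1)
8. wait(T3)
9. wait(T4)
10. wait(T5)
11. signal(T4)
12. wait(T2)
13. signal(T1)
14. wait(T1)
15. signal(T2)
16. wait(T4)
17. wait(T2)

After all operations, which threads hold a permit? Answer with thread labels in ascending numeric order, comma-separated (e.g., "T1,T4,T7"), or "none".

Answer: T1,T3,T5

Derivation:
Step 1: wait(T3) -> count=2 queue=[] holders={T3}
Step 2: signal(T3) -> count=3 queue=[] holders={none}
Step 3: wait(T3) -> count=2 queue=[] holders={T3}
Step 4: signal(T3) -> count=3 queue=[] holders={none}
Step 5: wait(T1) -> count=2 queue=[] holders={T1}
Step 6: signal(T1) -> count=3 queue=[] holders={none}
Step 7: wait(T1) -> count=2 queue=[] holders={T1}
Step 8: wait(T3) -> count=1 queue=[] holders={T1,T3}
Step 9: wait(T4) -> count=0 queue=[] holders={T1,T3,T4}
Step 10: wait(T5) -> count=0 queue=[T5] holders={T1,T3,T4}
Step 11: signal(T4) -> count=0 queue=[] holders={T1,T3,T5}
Step 12: wait(T2) -> count=0 queue=[T2] holders={T1,T3,T5}
Step 13: signal(T1) -> count=0 queue=[] holders={T2,T3,T5}
Step 14: wait(T1) -> count=0 queue=[T1] holders={T2,T3,T5}
Step 15: signal(T2) -> count=0 queue=[] holders={T1,T3,T5}
Step 16: wait(T4) -> count=0 queue=[T4] holders={T1,T3,T5}
Step 17: wait(T2) -> count=0 queue=[T4,T2] holders={T1,T3,T5}
Final holders: T1,T3,T5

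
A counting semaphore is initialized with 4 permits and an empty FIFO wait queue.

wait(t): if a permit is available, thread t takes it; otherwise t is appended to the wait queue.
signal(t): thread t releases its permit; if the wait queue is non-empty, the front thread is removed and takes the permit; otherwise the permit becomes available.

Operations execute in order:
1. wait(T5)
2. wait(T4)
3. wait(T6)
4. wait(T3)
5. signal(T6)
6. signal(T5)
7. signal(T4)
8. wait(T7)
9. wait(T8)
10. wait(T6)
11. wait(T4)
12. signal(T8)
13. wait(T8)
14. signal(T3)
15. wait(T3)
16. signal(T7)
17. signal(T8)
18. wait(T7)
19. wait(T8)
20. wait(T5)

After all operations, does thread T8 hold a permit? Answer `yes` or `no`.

Answer: no

Derivation:
Step 1: wait(T5) -> count=3 queue=[] holders={T5}
Step 2: wait(T4) -> count=2 queue=[] holders={T4,T5}
Step 3: wait(T6) -> count=1 queue=[] holders={T4,T5,T6}
Step 4: wait(T3) -> count=0 queue=[] holders={T3,T4,T5,T6}
Step 5: signal(T6) -> count=1 queue=[] holders={T3,T4,T5}
Step 6: signal(T5) -> count=2 queue=[] holders={T3,T4}
Step 7: signal(T4) -> count=3 queue=[] holders={T3}
Step 8: wait(T7) -> count=2 queue=[] holders={T3,T7}
Step 9: wait(T8) -> count=1 queue=[] holders={T3,T7,T8}
Step 10: wait(T6) -> count=0 queue=[] holders={T3,T6,T7,T8}
Step 11: wait(T4) -> count=0 queue=[T4] holders={T3,T6,T7,T8}
Step 12: signal(T8) -> count=0 queue=[] holders={T3,T4,T6,T7}
Step 13: wait(T8) -> count=0 queue=[T8] holders={T3,T4,T6,T7}
Step 14: signal(T3) -> count=0 queue=[] holders={T4,T6,T7,T8}
Step 15: wait(T3) -> count=0 queue=[T3] holders={T4,T6,T7,T8}
Step 16: signal(T7) -> count=0 queue=[] holders={T3,T4,T6,T8}
Step 17: signal(T8) -> count=1 queue=[] holders={T3,T4,T6}
Step 18: wait(T7) -> count=0 queue=[] holders={T3,T4,T6,T7}
Step 19: wait(T8) -> count=0 queue=[T8] holders={T3,T4,T6,T7}
Step 20: wait(T5) -> count=0 queue=[T8,T5] holders={T3,T4,T6,T7}
Final holders: {T3,T4,T6,T7} -> T8 not in holders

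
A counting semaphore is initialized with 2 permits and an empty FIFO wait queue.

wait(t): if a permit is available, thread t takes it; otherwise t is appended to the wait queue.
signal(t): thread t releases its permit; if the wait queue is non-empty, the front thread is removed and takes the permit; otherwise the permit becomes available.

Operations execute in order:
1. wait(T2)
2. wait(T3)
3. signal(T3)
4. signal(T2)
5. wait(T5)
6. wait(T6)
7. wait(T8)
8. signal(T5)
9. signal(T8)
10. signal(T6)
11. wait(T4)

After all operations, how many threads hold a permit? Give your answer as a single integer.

Step 1: wait(T2) -> count=1 queue=[] holders={T2}
Step 2: wait(T3) -> count=0 queue=[] holders={T2,T3}
Step 3: signal(T3) -> count=1 queue=[] holders={T2}
Step 4: signal(T2) -> count=2 queue=[] holders={none}
Step 5: wait(T5) -> count=1 queue=[] holders={T5}
Step 6: wait(T6) -> count=0 queue=[] holders={T5,T6}
Step 7: wait(T8) -> count=0 queue=[T8] holders={T5,T6}
Step 8: signal(T5) -> count=0 queue=[] holders={T6,T8}
Step 9: signal(T8) -> count=1 queue=[] holders={T6}
Step 10: signal(T6) -> count=2 queue=[] holders={none}
Step 11: wait(T4) -> count=1 queue=[] holders={T4}
Final holders: {T4} -> 1 thread(s)

Answer: 1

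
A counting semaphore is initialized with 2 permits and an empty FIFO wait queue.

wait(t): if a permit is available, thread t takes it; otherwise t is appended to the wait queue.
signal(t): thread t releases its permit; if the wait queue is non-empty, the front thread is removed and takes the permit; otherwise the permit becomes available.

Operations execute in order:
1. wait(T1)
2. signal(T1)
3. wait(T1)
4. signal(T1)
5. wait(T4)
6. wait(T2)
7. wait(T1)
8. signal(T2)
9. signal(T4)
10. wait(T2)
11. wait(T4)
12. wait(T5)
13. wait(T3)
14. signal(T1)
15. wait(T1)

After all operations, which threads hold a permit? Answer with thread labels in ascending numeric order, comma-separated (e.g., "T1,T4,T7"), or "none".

Step 1: wait(T1) -> count=1 queue=[] holders={T1}
Step 2: signal(T1) -> count=2 queue=[] holders={none}
Step 3: wait(T1) -> count=1 queue=[] holders={T1}
Step 4: signal(T1) -> count=2 queue=[] holders={none}
Step 5: wait(T4) -> count=1 queue=[] holders={T4}
Step 6: wait(T2) -> count=0 queue=[] holders={T2,T4}
Step 7: wait(T1) -> count=0 queue=[T1] holders={T2,T4}
Step 8: signal(T2) -> count=0 queue=[] holders={T1,T4}
Step 9: signal(T4) -> count=1 queue=[] holders={T1}
Step 10: wait(T2) -> count=0 queue=[] holders={T1,T2}
Step 11: wait(T4) -> count=0 queue=[T4] holders={T1,T2}
Step 12: wait(T5) -> count=0 queue=[T4,T5] holders={T1,T2}
Step 13: wait(T3) -> count=0 queue=[T4,T5,T3] holders={T1,T2}
Step 14: signal(T1) -> count=0 queue=[T5,T3] holders={T2,T4}
Step 15: wait(T1) -> count=0 queue=[T5,T3,T1] holders={T2,T4}
Final holders: T2,T4

Answer: T2,T4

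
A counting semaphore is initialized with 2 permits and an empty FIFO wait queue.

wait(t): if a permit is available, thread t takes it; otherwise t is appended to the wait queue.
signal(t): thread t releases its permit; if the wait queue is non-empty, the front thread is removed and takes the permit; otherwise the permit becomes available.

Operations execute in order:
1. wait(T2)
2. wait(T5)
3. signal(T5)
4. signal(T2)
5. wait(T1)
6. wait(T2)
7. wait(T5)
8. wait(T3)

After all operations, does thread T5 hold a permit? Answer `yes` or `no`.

Answer: no

Derivation:
Step 1: wait(T2) -> count=1 queue=[] holders={T2}
Step 2: wait(T5) -> count=0 queue=[] holders={T2,T5}
Step 3: signal(T5) -> count=1 queue=[] holders={T2}
Step 4: signal(T2) -> count=2 queue=[] holders={none}
Step 5: wait(T1) -> count=1 queue=[] holders={T1}
Step 6: wait(T2) -> count=0 queue=[] holders={T1,T2}
Step 7: wait(T5) -> count=0 queue=[T5] holders={T1,T2}
Step 8: wait(T3) -> count=0 queue=[T5,T3] holders={T1,T2}
Final holders: {T1,T2} -> T5 not in holders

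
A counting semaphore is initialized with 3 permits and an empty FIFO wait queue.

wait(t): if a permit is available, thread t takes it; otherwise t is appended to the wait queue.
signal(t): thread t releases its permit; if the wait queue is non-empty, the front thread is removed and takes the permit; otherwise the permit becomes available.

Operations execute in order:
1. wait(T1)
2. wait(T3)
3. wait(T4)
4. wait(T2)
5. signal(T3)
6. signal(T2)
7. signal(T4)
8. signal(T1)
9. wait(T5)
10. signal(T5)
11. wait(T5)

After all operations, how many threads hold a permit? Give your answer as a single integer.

Answer: 1

Derivation:
Step 1: wait(T1) -> count=2 queue=[] holders={T1}
Step 2: wait(T3) -> count=1 queue=[] holders={T1,T3}
Step 3: wait(T4) -> count=0 queue=[] holders={T1,T3,T4}
Step 4: wait(T2) -> count=0 queue=[T2] holders={T1,T3,T4}
Step 5: signal(T3) -> count=0 queue=[] holders={T1,T2,T4}
Step 6: signal(T2) -> count=1 queue=[] holders={T1,T4}
Step 7: signal(T4) -> count=2 queue=[] holders={T1}
Step 8: signal(T1) -> count=3 queue=[] holders={none}
Step 9: wait(T5) -> count=2 queue=[] holders={T5}
Step 10: signal(T5) -> count=3 queue=[] holders={none}
Step 11: wait(T5) -> count=2 queue=[] holders={T5}
Final holders: {T5} -> 1 thread(s)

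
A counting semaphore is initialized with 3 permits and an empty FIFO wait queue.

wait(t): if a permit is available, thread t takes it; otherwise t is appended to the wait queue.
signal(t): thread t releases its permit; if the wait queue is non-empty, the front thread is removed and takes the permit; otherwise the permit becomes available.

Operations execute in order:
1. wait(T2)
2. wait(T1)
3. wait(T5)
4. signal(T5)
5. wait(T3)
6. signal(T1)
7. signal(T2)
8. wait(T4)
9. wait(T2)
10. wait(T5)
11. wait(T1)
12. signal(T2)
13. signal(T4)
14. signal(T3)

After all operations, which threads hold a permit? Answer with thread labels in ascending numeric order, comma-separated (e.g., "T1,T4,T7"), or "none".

Step 1: wait(T2) -> count=2 queue=[] holders={T2}
Step 2: wait(T1) -> count=1 queue=[] holders={T1,T2}
Step 3: wait(T5) -> count=0 queue=[] holders={T1,T2,T5}
Step 4: signal(T5) -> count=1 queue=[] holders={T1,T2}
Step 5: wait(T3) -> count=0 queue=[] holders={T1,T2,T3}
Step 6: signal(T1) -> count=1 queue=[] holders={T2,T3}
Step 7: signal(T2) -> count=2 queue=[] holders={T3}
Step 8: wait(T4) -> count=1 queue=[] holders={T3,T4}
Step 9: wait(T2) -> count=0 queue=[] holders={T2,T3,T4}
Step 10: wait(T5) -> count=0 queue=[T5] holders={T2,T3,T4}
Step 11: wait(T1) -> count=0 queue=[T5,T1] holders={T2,T3,T4}
Step 12: signal(T2) -> count=0 queue=[T1] holders={T3,T4,T5}
Step 13: signal(T4) -> count=0 queue=[] holders={T1,T3,T5}
Step 14: signal(T3) -> count=1 queue=[] holders={T1,T5}
Final holders: T1,T5

Answer: T1,T5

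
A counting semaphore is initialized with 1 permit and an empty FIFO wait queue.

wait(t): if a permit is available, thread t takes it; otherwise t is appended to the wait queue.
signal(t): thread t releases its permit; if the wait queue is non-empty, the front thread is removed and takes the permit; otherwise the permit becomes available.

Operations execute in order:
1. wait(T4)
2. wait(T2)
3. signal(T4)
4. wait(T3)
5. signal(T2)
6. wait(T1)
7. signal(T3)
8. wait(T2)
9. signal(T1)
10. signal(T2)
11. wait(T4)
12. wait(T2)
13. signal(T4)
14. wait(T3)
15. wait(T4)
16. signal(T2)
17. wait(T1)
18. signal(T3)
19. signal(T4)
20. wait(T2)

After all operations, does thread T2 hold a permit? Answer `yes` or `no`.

Answer: no

Derivation:
Step 1: wait(T4) -> count=0 queue=[] holders={T4}
Step 2: wait(T2) -> count=0 queue=[T2] holders={T4}
Step 3: signal(T4) -> count=0 queue=[] holders={T2}
Step 4: wait(T3) -> count=0 queue=[T3] holders={T2}
Step 5: signal(T2) -> count=0 queue=[] holders={T3}
Step 6: wait(T1) -> count=0 queue=[T1] holders={T3}
Step 7: signal(T3) -> count=0 queue=[] holders={T1}
Step 8: wait(T2) -> count=0 queue=[T2] holders={T1}
Step 9: signal(T1) -> count=0 queue=[] holders={T2}
Step 10: signal(T2) -> count=1 queue=[] holders={none}
Step 11: wait(T4) -> count=0 queue=[] holders={T4}
Step 12: wait(T2) -> count=0 queue=[T2] holders={T4}
Step 13: signal(T4) -> count=0 queue=[] holders={T2}
Step 14: wait(T3) -> count=0 queue=[T3] holders={T2}
Step 15: wait(T4) -> count=0 queue=[T3,T4] holders={T2}
Step 16: signal(T2) -> count=0 queue=[T4] holders={T3}
Step 17: wait(T1) -> count=0 queue=[T4,T1] holders={T3}
Step 18: signal(T3) -> count=0 queue=[T1] holders={T4}
Step 19: signal(T4) -> count=0 queue=[] holders={T1}
Step 20: wait(T2) -> count=0 queue=[T2] holders={T1}
Final holders: {T1} -> T2 not in holders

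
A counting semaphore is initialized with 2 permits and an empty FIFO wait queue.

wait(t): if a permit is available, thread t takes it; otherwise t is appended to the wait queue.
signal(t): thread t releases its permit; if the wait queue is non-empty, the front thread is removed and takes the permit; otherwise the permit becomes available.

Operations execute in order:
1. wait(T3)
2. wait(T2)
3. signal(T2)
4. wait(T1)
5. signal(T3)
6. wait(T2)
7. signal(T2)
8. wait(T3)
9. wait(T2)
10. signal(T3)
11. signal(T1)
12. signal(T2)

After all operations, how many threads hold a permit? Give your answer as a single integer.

Step 1: wait(T3) -> count=1 queue=[] holders={T3}
Step 2: wait(T2) -> count=0 queue=[] holders={T2,T3}
Step 3: signal(T2) -> count=1 queue=[] holders={T3}
Step 4: wait(T1) -> count=0 queue=[] holders={T1,T3}
Step 5: signal(T3) -> count=1 queue=[] holders={T1}
Step 6: wait(T2) -> count=0 queue=[] holders={T1,T2}
Step 7: signal(T2) -> count=1 queue=[] holders={T1}
Step 8: wait(T3) -> count=0 queue=[] holders={T1,T3}
Step 9: wait(T2) -> count=0 queue=[T2] holders={T1,T3}
Step 10: signal(T3) -> count=0 queue=[] holders={T1,T2}
Step 11: signal(T1) -> count=1 queue=[] holders={T2}
Step 12: signal(T2) -> count=2 queue=[] holders={none}
Final holders: {none} -> 0 thread(s)

Answer: 0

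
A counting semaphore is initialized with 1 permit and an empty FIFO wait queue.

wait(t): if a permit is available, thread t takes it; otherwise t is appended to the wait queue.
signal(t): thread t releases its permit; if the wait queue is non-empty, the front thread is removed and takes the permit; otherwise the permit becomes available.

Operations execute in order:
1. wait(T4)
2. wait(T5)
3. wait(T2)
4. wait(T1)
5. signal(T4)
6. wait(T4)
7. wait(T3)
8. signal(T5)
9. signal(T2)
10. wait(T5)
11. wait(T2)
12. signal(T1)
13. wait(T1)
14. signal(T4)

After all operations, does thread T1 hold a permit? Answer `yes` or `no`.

Answer: no

Derivation:
Step 1: wait(T4) -> count=0 queue=[] holders={T4}
Step 2: wait(T5) -> count=0 queue=[T5] holders={T4}
Step 3: wait(T2) -> count=0 queue=[T5,T2] holders={T4}
Step 4: wait(T1) -> count=0 queue=[T5,T2,T1] holders={T4}
Step 5: signal(T4) -> count=0 queue=[T2,T1] holders={T5}
Step 6: wait(T4) -> count=0 queue=[T2,T1,T4] holders={T5}
Step 7: wait(T3) -> count=0 queue=[T2,T1,T4,T3] holders={T5}
Step 8: signal(T5) -> count=0 queue=[T1,T4,T3] holders={T2}
Step 9: signal(T2) -> count=0 queue=[T4,T3] holders={T1}
Step 10: wait(T5) -> count=0 queue=[T4,T3,T5] holders={T1}
Step 11: wait(T2) -> count=0 queue=[T4,T3,T5,T2] holders={T1}
Step 12: signal(T1) -> count=0 queue=[T3,T5,T2] holders={T4}
Step 13: wait(T1) -> count=0 queue=[T3,T5,T2,T1] holders={T4}
Step 14: signal(T4) -> count=0 queue=[T5,T2,T1] holders={T3}
Final holders: {T3} -> T1 not in holders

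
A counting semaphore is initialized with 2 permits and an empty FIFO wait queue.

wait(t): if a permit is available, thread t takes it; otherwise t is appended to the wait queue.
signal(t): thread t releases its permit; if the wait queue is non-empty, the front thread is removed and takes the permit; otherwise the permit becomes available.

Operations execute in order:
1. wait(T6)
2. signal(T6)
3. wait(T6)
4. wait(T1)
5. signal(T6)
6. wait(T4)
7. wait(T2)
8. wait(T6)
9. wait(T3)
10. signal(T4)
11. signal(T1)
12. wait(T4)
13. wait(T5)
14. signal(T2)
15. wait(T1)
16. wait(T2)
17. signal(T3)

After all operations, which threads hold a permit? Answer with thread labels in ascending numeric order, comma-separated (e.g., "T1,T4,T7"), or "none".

Answer: T4,T6

Derivation:
Step 1: wait(T6) -> count=1 queue=[] holders={T6}
Step 2: signal(T6) -> count=2 queue=[] holders={none}
Step 3: wait(T6) -> count=1 queue=[] holders={T6}
Step 4: wait(T1) -> count=0 queue=[] holders={T1,T6}
Step 5: signal(T6) -> count=1 queue=[] holders={T1}
Step 6: wait(T4) -> count=0 queue=[] holders={T1,T4}
Step 7: wait(T2) -> count=0 queue=[T2] holders={T1,T4}
Step 8: wait(T6) -> count=0 queue=[T2,T6] holders={T1,T4}
Step 9: wait(T3) -> count=0 queue=[T2,T6,T3] holders={T1,T4}
Step 10: signal(T4) -> count=0 queue=[T6,T3] holders={T1,T2}
Step 11: signal(T1) -> count=0 queue=[T3] holders={T2,T6}
Step 12: wait(T4) -> count=0 queue=[T3,T4] holders={T2,T6}
Step 13: wait(T5) -> count=0 queue=[T3,T4,T5] holders={T2,T6}
Step 14: signal(T2) -> count=0 queue=[T4,T5] holders={T3,T6}
Step 15: wait(T1) -> count=0 queue=[T4,T5,T1] holders={T3,T6}
Step 16: wait(T2) -> count=0 queue=[T4,T5,T1,T2] holders={T3,T6}
Step 17: signal(T3) -> count=0 queue=[T5,T1,T2] holders={T4,T6}
Final holders: T4,T6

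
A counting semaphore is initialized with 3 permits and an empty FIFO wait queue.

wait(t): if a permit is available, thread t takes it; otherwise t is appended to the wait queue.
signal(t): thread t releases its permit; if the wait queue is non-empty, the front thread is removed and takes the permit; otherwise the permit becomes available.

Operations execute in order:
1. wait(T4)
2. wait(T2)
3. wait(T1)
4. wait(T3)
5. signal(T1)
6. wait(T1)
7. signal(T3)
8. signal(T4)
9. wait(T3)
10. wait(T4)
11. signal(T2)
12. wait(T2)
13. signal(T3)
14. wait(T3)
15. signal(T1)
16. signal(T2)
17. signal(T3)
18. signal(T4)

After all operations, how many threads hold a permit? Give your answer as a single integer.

Answer: 0

Derivation:
Step 1: wait(T4) -> count=2 queue=[] holders={T4}
Step 2: wait(T2) -> count=1 queue=[] holders={T2,T4}
Step 3: wait(T1) -> count=0 queue=[] holders={T1,T2,T4}
Step 4: wait(T3) -> count=0 queue=[T3] holders={T1,T2,T4}
Step 5: signal(T1) -> count=0 queue=[] holders={T2,T3,T4}
Step 6: wait(T1) -> count=0 queue=[T1] holders={T2,T3,T4}
Step 7: signal(T3) -> count=0 queue=[] holders={T1,T2,T4}
Step 8: signal(T4) -> count=1 queue=[] holders={T1,T2}
Step 9: wait(T3) -> count=0 queue=[] holders={T1,T2,T3}
Step 10: wait(T4) -> count=0 queue=[T4] holders={T1,T2,T3}
Step 11: signal(T2) -> count=0 queue=[] holders={T1,T3,T4}
Step 12: wait(T2) -> count=0 queue=[T2] holders={T1,T3,T4}
Step 13: signal(T3) -> count=0 queue=[] holders={T1,T2,T4}
Step 14: wait(T3) -> count=0 queue=[T3] holders={T1,T2,T4}
Step 15: signal(T1) -> count=0 queue=[] holders={T2,T3,T4}
Step 16: signal(T2) -> count=1 queue=[] holders={T3,T4}
Step 17: signal(T3) -> count=2 queue=[] holders={T4}
Step 18: signal(T4) -> count=3 queue=[] holders={none}
Final holders: {none} -> 0 thread(s)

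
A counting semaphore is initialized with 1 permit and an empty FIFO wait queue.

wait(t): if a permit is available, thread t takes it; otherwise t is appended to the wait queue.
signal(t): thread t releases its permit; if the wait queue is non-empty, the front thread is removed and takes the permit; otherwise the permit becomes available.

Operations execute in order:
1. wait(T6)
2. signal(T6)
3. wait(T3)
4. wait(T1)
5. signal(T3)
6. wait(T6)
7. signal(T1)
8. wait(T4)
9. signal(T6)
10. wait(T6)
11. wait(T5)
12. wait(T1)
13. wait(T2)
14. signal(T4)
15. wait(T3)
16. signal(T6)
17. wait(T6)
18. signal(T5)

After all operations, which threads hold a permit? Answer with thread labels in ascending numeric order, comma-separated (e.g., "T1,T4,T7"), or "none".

Step 1: wait(T6) -> count=0 queue=[] holders={T6}
Step 2: signal(T6) -> count=1 queue=[] holders={none}
Step 3: wait(T3) -> count=0 queue=[] holders={T3}
Step 4: wait(T1) -> count=0 queue=[T1] holders={T3}
Step 5: signal(T3) -> count=0 queue=[] holders={T1}
Step 6: wait(T6) -> count=0 queue=[T6] holders={T1}
Step 7: signal(T1) -> count=0 queue=[] holders={T6}
Step 8: wait(T4) -> count=0 queue=[T4] holders={T6}
Step 9: signal(T6) -> count=0 queue=[] holders={T4}
Step 10: wait(T6) -> count=0 queue=[T6] holders={T4}
Step 11: wait(T5) -> count=0 queue=[T6,T5] holders={T4}
Step 12: wait(T1) -> count=0 queue=[T6,T5,T1] holders={T4}
Step 13: wait(T2) -> count=0 queue=[T6,T5,T1,T2] holders={T4}
Step 14: signal(T4) -> count=0 queue=[T5,T1,T2] holders={T6}
Step 15: wait(T3) -> count=0 queue=[T5,T1,T2,T3] holders={T6}
Step 16: signal(T6) -> count=0 queue=[T1,T2,T3] holders={T5}
Step 17: wait(T6) -> count=0 queue=[T1,T2,T3,T6] holders={T5}
Step 18: signal(T5) -> count=0 queue=[T2,T3,T6] holders={T1}
Final holders: T1

Answer: T1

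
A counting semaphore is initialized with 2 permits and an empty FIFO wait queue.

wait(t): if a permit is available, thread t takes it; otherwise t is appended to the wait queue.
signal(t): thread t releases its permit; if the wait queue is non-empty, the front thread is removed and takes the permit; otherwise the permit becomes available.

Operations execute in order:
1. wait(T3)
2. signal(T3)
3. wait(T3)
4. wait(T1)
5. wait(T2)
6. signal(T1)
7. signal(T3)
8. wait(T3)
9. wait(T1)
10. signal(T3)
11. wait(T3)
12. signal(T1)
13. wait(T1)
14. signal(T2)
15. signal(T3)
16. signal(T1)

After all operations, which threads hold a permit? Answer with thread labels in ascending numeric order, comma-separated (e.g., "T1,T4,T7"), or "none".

Step 1: wait(T3) -> count=1 queue=[] holders={T3}
Step 2: signal(T3) -> count=2 queue=[] holders={none}
Step 3: wait(T3) -> count=1 queue=[] holders={T3}
Step 4: wait(T1) -> count=0 queue=[] holders={T1,T3}
Step 5: wait(T2) -> count=0 queue=[T2] holders={T1,T3}
Step 6: signal(T1) -> count=0 queue=[] holders={T2,T3}
Step 7: signal(T3) -> count=1 queue=[] holders={T2}
Step 8: wait(T3) -> count=0 queue=[] holders={T2,T3}
Step 9: wait(T1) -> count=0 queue=[T1] holders={T2,T3}
Step 10: signal(T3) -> count=0 queue=[] holders={T1,T2}
Step 11: wait(T3) -> count=0 queue=[T3] holders={T1,T2}
Step 12: signal(T1) -> count=0 queue=[] holders={T2,T3}
Step 13: wait(T1) -> count=0 queue=[T1] holders={T2,T3}
Step 14: signal(T2) -> count=0 queue=[] holders={T1,T3}
Step 15: signal(T3) -> count=1 queue=[] holders={T1}
Step 16: signal(T1) -> count=2 queue=[] holders={none}
Final holders: none

Answer: none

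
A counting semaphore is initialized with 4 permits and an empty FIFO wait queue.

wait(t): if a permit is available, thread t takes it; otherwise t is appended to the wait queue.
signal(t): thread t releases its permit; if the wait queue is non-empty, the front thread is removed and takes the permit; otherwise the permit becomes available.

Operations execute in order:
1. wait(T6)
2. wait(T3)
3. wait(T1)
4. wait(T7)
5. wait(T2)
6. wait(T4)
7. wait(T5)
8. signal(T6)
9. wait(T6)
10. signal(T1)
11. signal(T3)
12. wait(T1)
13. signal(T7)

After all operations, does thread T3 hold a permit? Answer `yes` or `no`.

Answer: no

Derivation:
Step 1: wait(T6) -> count=3 queue=[] holders={T6}
Step 2: wait(T3) -> count=2 queue=[] holders={T3,T6}
Step 3: wait(T1) -> count=1 queue=[] holders={T1,T3,T6}
Step 4: wait(T7) -> count=0 queue=[] holders={T1,T3,T6,T7}
Step 5: wait(T2) -> count=0 queue=[T2] holders={T1,T3,T6,T7}
Step 6: wait(T4) -> count=0 queue=[T2,T4] holders={T1,T3,T6,T7}
Step 7: wait(T5) -> count=0 queue=[T2,T4,T5] holders={T1,T3,T6,T7}
Step 8: signal(T6) -> count=0 queue=[T4,T5] holders={T1,T2,T3,T7}
Step 9: wait(T6) -> count=0 queue=[T4,T5,T6] holders={T1,T2,T3,T7}
Step 10: signal(T1) -> count=0 queue=[T5,T6] holders={T2,T3,T4,T7}
Step 11: signal(T3) -> count=0 queue=[T6] holders={T2,T4,T5,T7}
Step 12: wait(T1) -> count=0 queue=[T6,T1] holders={T2,T4,T5,T7}
Step 13: signal(T7) -> count=0 queue=[T1] holders={T2,T4,T5,T6}
Final holders: {T2,T4,T5,T6} -> T3 not in holders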